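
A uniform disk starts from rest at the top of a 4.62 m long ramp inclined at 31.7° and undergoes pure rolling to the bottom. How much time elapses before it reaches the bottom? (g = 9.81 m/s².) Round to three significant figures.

The moment of inertia is (1/2)MR², giving k ≡ I/(MR²) = 0.5.
Translational: Mg sinθ − f = Ma. Rotational about the CM: fR = Iα = kMRa, so f = kMa.
Hence a = g sinθ/(1+k) = 9.81×sin31.7°/1.5 = 3.437 m/s².
With constant a from rest, t = √(2L/a) = √(2·4.62/3.437) ≈ 1.64 s.

t ≈ 1.64 s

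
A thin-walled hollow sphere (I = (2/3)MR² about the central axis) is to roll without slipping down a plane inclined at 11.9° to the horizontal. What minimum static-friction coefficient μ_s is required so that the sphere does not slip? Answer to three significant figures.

μ_min ≈ 0.0843

For this body I = (2/3)MR², i.e. k = I/(MR²) = 2/3.
Newton's second law down the slope: Mg sinθ − f = Ma. The torque equation fR = Iα (with α = a/R) gives f = kMa.
These give a = g sinθ/(1+k) and the required friction f = kMg sinθ/(1+k).
The normal force is N = Mg cosθ, so μ_min = f/N = k tanθ/(1+k).
μ_min = (2/3) × tan11.9° / 1.667 ≈ 0.0843.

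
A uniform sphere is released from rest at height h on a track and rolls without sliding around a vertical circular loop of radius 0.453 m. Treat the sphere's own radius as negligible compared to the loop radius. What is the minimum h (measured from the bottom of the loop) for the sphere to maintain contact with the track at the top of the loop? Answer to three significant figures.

h_min ≈ 1.22 m

With I = (2/5)MR², the ratio k = I/(MR²) is 0.4.
At the top, contact is just lost when gravity alone supplies the centripetal force: Mg = Mv_top²/r, i.e. v_top² = gr.
With ω = v/R, the kinetic energy at speed v is ½(1+k)Mv² = (7/10)Mv².
Energy conservation from release (height h) to the top (height 2r): Mgh = Mg(2r) + (7/10)M·gr.
Thus h_min = 2r + (1+k)r/2 = r(2 + 1.4/2) = 0.453 × 2.7 ≈ 1.22 m.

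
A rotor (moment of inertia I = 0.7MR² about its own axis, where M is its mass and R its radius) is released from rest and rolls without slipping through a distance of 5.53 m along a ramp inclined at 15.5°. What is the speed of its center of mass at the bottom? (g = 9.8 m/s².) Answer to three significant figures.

The moment of inertia is 0.7MR², giving k ≡ I/(MR²) = 0.7.
Rolling without slipping gives ω = v/R, so the total kinetic energy is ½Mv² + ½Iω² = ½(1+k)Mv² = (17/20)Mv².
The vertical drop is h = L sinθ = 5.53 × sin15.5° = 1.478 m.
Setting Mgh = (17/20)Mv² gives v = √(2gh/(1+k)) = √(2·9.8·1.478/1.7) ≈ 4.13 m/s.

v ≈ 4.13 m/s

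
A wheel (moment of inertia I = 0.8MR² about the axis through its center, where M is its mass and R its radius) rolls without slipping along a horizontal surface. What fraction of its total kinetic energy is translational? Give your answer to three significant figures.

fraction ≈ 0.556

The moment of inertia is 0.8MR², giving k ≡ I/(MR²) = 0.8.
With ω = v/R, KE_trans = ½Mv² and KE_rot = ½Iω² = ½kMv², so KE_total = ½(1+k)Mv².
The translational fraction is therefore 1/(1+k) = 1/1.8 ≈ 0.556.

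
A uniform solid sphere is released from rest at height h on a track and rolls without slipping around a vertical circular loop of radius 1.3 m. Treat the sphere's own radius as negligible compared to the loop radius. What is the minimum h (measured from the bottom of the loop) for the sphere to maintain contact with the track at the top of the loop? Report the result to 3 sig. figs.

h_min ≈ 3.51 m

The moment of inertia is (2/5)MR², giving k ≡ I/(MR²) = 0.4.
At the top of the loop, the minimum-contact condition is Mg = Mv_top²/r, so v_top² = gr.
With ω = v/R, the kinetic energy at speed v is ½(1+k)Mv² = (7/10)Mv².
Energy conservation from release (height h) to the top (height 2r): Mgh = Mg(2r) + (7/10)M·gr.
Thus h_min = 2r + (1+k)r/2 = r(2 + 1.4/2) = 1.3 × 2.7 ≈ 3.51 m.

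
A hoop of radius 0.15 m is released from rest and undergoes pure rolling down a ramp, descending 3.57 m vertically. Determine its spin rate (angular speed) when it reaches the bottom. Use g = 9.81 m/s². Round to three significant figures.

ω ≈ 39.5 rad/s

The moment of inertia is MR², giving k ≡ I/(MR²) = 1.
Pure rolling means v = ωR; then KE = ½Mv² + ½I(v/R)² = ½(1+k)Mv² = Mv².
Energy conservation Mgh = ½(1+k)Mv² gives v = √(2gh/(1+k)) = √(2 × 9.81 × 3.57 / 2) = 5.918 m/s.
The angular speed follows from ω = v/R = 5.918/0.15 ≈ 39.5 rad/s.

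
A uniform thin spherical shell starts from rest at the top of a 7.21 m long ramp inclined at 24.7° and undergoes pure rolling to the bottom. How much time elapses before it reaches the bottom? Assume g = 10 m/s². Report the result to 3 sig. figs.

t ≈ 2.40 s

With I = (2/3)MR², the ratio k = I/(MR²) is 2/3.
Translational: Mg sinθ − f = Ma. Rotational about the CM: fR = Iα = kMRa, so f = kMa.
Hence a = g sinθ/(1+k) = 10×sin24.7°/1.667 = 2.507 m/s².
Starting from rest, L = ½at², so t = √(2L/a) = √(2×7.21/2.507) ≈ 2.40 s.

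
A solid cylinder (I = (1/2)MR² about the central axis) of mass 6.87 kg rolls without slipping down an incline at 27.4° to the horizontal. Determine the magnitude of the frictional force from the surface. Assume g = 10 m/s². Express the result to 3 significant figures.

f ≈ 10.5 N

Here I = (1/2)MR², so the shape factor k = I/(MR²) = 0.5.
Along the incline Mg sinθ − f = Ma, and torque about the center fR = Iα = kMR²(a/R) gives f = kMa.
Combining, a = g sinθ/(1+k) and f = kMa = kMg sinθ/(1+k).
f = 0.5 × 6.87 × 10 × sin27.4° / 1.5 ≈ 10.5 N.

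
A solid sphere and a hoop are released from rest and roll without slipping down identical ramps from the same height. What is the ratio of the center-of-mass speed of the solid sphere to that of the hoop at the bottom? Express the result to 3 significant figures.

v_ratio ≈ 1.20

Each satisfies Mgh = ½(1+k)Mv² with k = I/(MR²), so v ∝ 1/√(1+k).
For the solid sphere k = 0.4; for the hoop k = 1.
v₁/v₂ = √((1+k₂)/(1+k₁)) = √(2/1.4) ≈ 1.20.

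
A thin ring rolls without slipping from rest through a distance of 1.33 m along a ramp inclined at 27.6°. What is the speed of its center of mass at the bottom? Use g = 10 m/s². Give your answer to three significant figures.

v ≈ 2.48 m/s

With I = MR², the ratio k = I/(MR²) is 1.
Since it rolls without slipping, ω = v/R and KE = ½Mv² + ½Iω² = ½(1+k)Mv² = Mv².
The vertical drop is h = L sinθ = 1.33 × sin27.6° = 0.6162 m.
Energy conservation: Mgh = Mv², so v = √(2gh/(1+k)) = √(2 × 10 × 0.6162 / 2) ≈ 2.48 m/s.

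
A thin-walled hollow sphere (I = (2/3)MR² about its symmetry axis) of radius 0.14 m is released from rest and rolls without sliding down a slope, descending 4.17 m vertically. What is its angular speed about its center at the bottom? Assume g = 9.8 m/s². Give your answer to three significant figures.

Here I = (2/3)MR², so the shape factor k = I/(MR²) = 2/3.
Since it rolls without slipping, ω = v/R and KE = ½Mv² + ½Iω² = ½(1+k)Mv² = (5/6)Mv².
Energy conservation Mgh = ½(1+k)Mv² gives v = √(2gh/(1+k)) = √(2 × 9.8 × 4.17 / 1.667) = 7.003 m/s.
Then ω = v/R = 7.003 / 0.14 ≈ 50.0 rad/s.

ω ≈ 50.0 rad/s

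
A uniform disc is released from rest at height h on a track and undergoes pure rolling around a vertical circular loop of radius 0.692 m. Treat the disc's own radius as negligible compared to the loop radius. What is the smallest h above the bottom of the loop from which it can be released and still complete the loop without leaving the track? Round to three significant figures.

h_min ≈ 1.90 m

The moment of inertia is (1/2)MR², giving k ≡ I/(MR²) = 0.5.
At the top, contact is just lost when gravity alone supplies the centripetal force: Mg = Mv_top²/r, i.e. v_top² = gr.
With ω = v/R, the kinetic energy at speed v is ½(1+k)Mv² = (3/4)Mv².
Energy conservation from release (height h) to the top (height 2r): Mgh = Mg(2r) + (3/4)M·gr.
Thus h_min = 2r + (1+k)r/2 = r(2 + 1.5/2) = 0.692 × 2.75 ≈ 1.90 m.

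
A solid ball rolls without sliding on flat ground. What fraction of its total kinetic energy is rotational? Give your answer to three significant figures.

fraction ≈ 0.286

The moment of inertia is (2/5)MR², giving k ≡ I/(MR²) = 0.4.
With ω = v/R, KE_trans = ½Mv² and KE_rot = ½Iω² = ½kMv², so KE_total = ½(1+k)Mv².
The rotational fraction is therefore k/(1+k) = 0.4/1.4 ≈ 0.286.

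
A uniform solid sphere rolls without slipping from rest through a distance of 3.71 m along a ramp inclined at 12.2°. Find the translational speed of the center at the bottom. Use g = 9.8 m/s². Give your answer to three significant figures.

v ≈ 3.31 m/s

Here I = (2/5)MR², so the shape factor k = I/(MR²) = 0.4.
Pure rolling means v = ωR; then KE = ½Mv² + ½I(v/R)² = ½(1+k)Mv² = (7/10)Mv².
The vertical drop is h = L sinθ = 3.71 × sin12.2° = 0.784 m.
Setting Mgh = (7/10)Mv² gives v = √(2gh/(1+k)) = √(2·9.8·0.784/1.4) ≈ 3.31 m/s.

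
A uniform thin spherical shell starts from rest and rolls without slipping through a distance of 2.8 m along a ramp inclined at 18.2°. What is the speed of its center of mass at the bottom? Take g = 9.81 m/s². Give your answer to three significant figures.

With I = (2/3)MR², the ratio k = I/(MR²) is 2/3.
Pure rolling means v = ωR; then KE = ½Mv² + ½I(v/R)² = ½(1+k)Mv² = (5/6)Mv².
The vertical drop is h = L sinθ = 2.8 × sin18.2° = 0.8745 m.
Energy conservation: Mgh = (5/6)Mv², so v = √(2gh/(1+k)) = √(2 × 9.81 × 0.8745 / 1.667) ≈ 3.21 m/s.

v ≈ 3.21 m/s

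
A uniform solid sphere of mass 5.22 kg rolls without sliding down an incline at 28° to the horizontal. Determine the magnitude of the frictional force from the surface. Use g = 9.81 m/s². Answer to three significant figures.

f ≈ 6.87 N

With I = (2/5)MR², the ratio k = I/(MR²) is 0.4.
Translational: Mg sinθ − f = Ma. Rotational about the CM: fR = Iα = kMRa, so f = kMa.
Combining, a = g sinθ/(1+k) and f = kMa = kMg sinθ/(1+k).
f = 0.4 × 5.22 × 9.81 × sin28° / 1.4 ≈ 6.87 N.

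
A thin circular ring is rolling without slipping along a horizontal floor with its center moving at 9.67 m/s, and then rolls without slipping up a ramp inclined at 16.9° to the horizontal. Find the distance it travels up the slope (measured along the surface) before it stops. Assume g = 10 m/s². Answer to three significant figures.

For this body I = MR², i.e. k = I/(MR²) = 1.
The rolling condition ω = v/R makes the rotational term ½I(v/R)² = ½kMv², so KE_total = ½(1+k)Mv² = Mv².
Setting this equal to Mgh gives the vertical rise h = (1+k)v₀²/(2g) = 2×9.67²/(2×10) = 9.351 m.
Along the incline, d = h/sinθ = 9.351/sin16.9° ≈ 32.2 m.

d ≈ 32.2 m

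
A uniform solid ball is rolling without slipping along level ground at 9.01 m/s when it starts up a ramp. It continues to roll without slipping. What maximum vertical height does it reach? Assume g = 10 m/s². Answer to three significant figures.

Here I = (2/5)MR², so the shape factor k = I/(MR²) = 0.4.
The rolling condition ω = v/R makes the rotational term ½I(v/R)² = ½kMv², so KE_total = ½(1+k)Mv² = (7/10)Mv².
At the top the kinetic energy is zero, so (7/10)Mv₀² = Mgh.
Thus h = (1+k)v₀²/(2g) = 1.4 × 9.01² / (2 × 10) ≈ 5.68 m.

h ≈ 5.68 m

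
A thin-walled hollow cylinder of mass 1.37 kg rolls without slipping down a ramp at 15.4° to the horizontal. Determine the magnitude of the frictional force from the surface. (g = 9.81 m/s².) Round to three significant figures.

Here I = MR², so the shape factor k = I/(MR²) = 1.
Translational: Mg sinθ − f = Ma. Rotational about the CM: fR = Iα = kMRa, so f = kMa.
Combining, a = g sinθ/(1+k) and f = kMa = kMg sinθ/(1+k).
f = 1 × 1.37 × 9.81 × sin15.4° / 2 ≈ 1.78 N.

f ≈ 1.78 N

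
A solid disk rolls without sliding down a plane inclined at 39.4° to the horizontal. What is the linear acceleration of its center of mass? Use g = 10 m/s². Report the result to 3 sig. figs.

With I = (1/2)MR², the ratio k = I/(MR²) is 0.5.
Newton's second law down the slope: Mg sinθ − f = Ma. The torque equation fR = Iα (with α = a/R) gives f = kMa.
Eliminating f: Mg sinθ = (1+k)Ma, so a = g sinθ/(1+k) = 10 × sin39.4° / 1.5 ≈ 4.23 m/s².

a ≈ 4.23 m/s²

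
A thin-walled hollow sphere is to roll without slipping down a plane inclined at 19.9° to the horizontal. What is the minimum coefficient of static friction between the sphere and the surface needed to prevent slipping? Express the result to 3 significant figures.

μ_min ≈ 0.145

Here I = (2/3)MR², so the shape factor k = I/(MR²) = 2/3.
Along the incline Mg sinθ − f = Ma, and torque about the center fR = Iα = kMR²(a/R) gives f = kMa.
These give a = g sinθ/(1+k) and the required friction f = kMg sinθ/(1+k).
With N = Mg cosθ, the no-slip condition f ≤ μN gives μ_min = f/N = k tanθ/(1+k).
μ_min = (2/3) × tan19.9° / 1.667 ≈ 0.145.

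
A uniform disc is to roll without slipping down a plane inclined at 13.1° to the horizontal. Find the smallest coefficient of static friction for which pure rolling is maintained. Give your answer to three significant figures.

μ_min ≈ 0.0776

The moment of inertia is (1/2)MR², giving k ≡ I/(MR²) = 0.5.
Along the incline Mg sinθ − f = Ma, and torque about the center fR = Iα = kMR²(a/R) gives f = kMa.
These give a = g sinθ/(1+k) and the required friction f = kMg sinθ/(1+k).
With N = Mg cosθ, the no-slip condition f ≤ μN gives μ_min = f/N = k tanθ/(1+k).
μ_min = 0.5 × tan13.1° / 1.5 ≈ 0.0776.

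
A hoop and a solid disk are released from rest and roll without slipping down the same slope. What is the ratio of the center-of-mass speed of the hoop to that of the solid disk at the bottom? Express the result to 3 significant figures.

Each satisfies Mgh = ½(1+k)Mv² with k = I/(MR²), so v ∝ 1/√(1+k).
For the hoop k = 1; for the solid disk k = 0.5.
v₁/v₂ = √((1+k₂)/(1+k₁)) = √(1.5/2) ≈ 0.866.

v_ratio ≈ 0.866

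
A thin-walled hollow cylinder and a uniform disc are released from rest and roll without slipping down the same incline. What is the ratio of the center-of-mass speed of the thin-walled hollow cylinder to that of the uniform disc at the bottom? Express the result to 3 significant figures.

Each satisfies Mgh = ½(1+k)Mv² with k = I/(MR²), so v ∝ 1/√(1+k).
For the thin-walled hollow cylinder k = 1; for the uniform disc k = 0.5.
v₁/v₂ = √((1+k₂)/(1+k₁)) = √(1.5/2) ≈ 0.866.

v_ratio ≈ 0.866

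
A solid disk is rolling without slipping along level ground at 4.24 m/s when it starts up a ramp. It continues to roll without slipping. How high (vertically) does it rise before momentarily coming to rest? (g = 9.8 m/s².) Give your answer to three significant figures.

h ≈ 1.38 m

For this body I = (1/2)MR², i.e. k = I/(MR²) = 0.5.
Rolling without slipping gives ω = v/R, so the total kinetic energy is ½Mv² + ½Iω² = ½(1+k)Mv² = (3/4)Mv².
At the top the kinetic energy is zero, so (3/4)Mv₀² = Mgh.
Thus h = (1+k)v₀²/(2g) = 1.5 × 4.24² / (2 × 9.8) ≈ 1.38 m.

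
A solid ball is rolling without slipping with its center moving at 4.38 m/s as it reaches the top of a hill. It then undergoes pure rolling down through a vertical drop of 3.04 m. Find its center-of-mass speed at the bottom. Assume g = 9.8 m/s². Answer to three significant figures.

v ≈ 7.86 m/s

The moment of inertia is (2/5)MR², giving k ≡ I/(MR²) = 0.4.
Rolling without slipping gives ω = v/R, so the total kinetic energy is ½Mv² + ½Iω² = ½(1+k)Mv² = (7/10)Mv².
Conserving energy between top and bottom: (7/10)Mv² = (7/10)Mv₀² + Mgh, hence v² = v₀² + 2gh/(1+k).
v = √(4.38² + 2×9.8×3.04/1.4) = √61.74 ≈ 7.86 m/s.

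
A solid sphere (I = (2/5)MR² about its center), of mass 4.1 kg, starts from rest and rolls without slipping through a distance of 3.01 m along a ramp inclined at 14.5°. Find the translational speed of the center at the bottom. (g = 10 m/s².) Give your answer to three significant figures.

The moment of inertia is (2/5)MR², giving k ≡ I/(MR²) = 0.4.
Rolling without slipping gives ω = v/R, so the total kinetic energy is ½Mv² + ½Iω² = ½(1+k)Mv² = (7/10)Mv².
The vertical drop is h = L sinθ = 3.01 × sin14.5° = 0.7536 m.
Energy conservation: Mgh = (7/10)Mv², so v = √(2gh/(1+k)) = √(2 × 10 × 0.7536 / 1.4) ≈ 3.28 m/s.

v ≈ 3.28 m/s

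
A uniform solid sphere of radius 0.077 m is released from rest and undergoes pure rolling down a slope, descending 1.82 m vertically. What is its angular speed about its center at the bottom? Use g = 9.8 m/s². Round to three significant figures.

With I = (2/5)MR², the ratio k = I/(MR²) is 0.4.
Since it rolls without slipping, ω = v/R and KE = ½Mv² + ½Iω² = ½(1+k)Mv² = (7/10)Mv².
Energy conservation Mgh = ½(1+k)Mv² gives v = √(2gh/(1+k)) = √(2 × 9.8 × 1.82 / 1.4) = 5.048 m/s.
Then ω = v/R = 5.048 / 0.077 ≈ 65.6 rad/s.

ω ≈ 65.6 rad/s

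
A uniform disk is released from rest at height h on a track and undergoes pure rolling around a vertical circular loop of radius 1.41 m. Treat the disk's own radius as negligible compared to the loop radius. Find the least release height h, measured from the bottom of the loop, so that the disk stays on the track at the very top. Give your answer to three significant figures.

With I = (1/2)MR², the ratio k = I/(MR²) is 0.5.
At the top of the loop, the minimum-contact condition is Mg = Mv_top²/r, so v_top² = gr.
With ω = v/R, the kinetic energy at speed v is ½(1+k)Mv² = (3/4)Mv².
Energy conservation from release (height h) to the top (height 2r): Mgh = Mg(2r) + (3/4)M·gr.
Thus h_min = 2r + (1+k)r/2 = r(2 + 1.5/2) = 1.41 × 2.75 ≈ 3.88 m.

h_min ≈ 3.88 m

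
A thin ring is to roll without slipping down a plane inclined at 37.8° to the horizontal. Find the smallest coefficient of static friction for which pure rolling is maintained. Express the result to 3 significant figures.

μ_min ≈ 0.388

For this body I = MR², i.e. k = I/(MR²) = 1.
Along the incline Mg sinθ − f = Ma, and torque about the center fR = Iα = kMR²(a/R) gives f = kMa.
These give a = g sinθ/(1+k) and the required friction f = kMg sinθ/(1+k).
With N = Mg cosθ, the no-slip condition f ≤ μN gives μ_min = f/N = k tanθ/(1+k).
μ_min = 1 × tan37.8° / 2 ≈ 0.388.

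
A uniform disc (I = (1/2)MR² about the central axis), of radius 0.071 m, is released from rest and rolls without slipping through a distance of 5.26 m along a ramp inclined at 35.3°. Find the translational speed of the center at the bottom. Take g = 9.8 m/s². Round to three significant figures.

The moment of inertia is (1/2)MR², giving k ≡ I/(MR²) = 0.5.
The rolling condition ω = v/R makes the rotational term ½I(v/R)² = ½kMv², so KE_total = ½(1+k)Mv² = (3/4)Mv².
The vertical drop is h = L sinθ = 5.26 × sin35.3° = 3.04 m.
Energy conservation: Mgh = (3/4)Mv², so v = √(2gh/(1+k)) = √(2 × 9.8 × 3.04 / 1.5) ≈ 6.30 m/s.

v ≈ 6.30 m/s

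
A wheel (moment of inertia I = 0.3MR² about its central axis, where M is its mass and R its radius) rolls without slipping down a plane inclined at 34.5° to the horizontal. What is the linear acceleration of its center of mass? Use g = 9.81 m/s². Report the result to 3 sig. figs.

Here I = 0.3MR², so the shape factor k = I/(MR²) = 0.3.
Newton's second law down the slope: Mg sinθ − f = Ma. The torque equation fR = Iα (with α = a/R) gives f = kMa.
Eliminating f: Mg sinθ = (1+k)Ma, so a = g sinθ/(1+k) = 9.81 × sin34.5° / 1.3 ≈ 4.27 m/s².

a ≈ 4.27 m/s²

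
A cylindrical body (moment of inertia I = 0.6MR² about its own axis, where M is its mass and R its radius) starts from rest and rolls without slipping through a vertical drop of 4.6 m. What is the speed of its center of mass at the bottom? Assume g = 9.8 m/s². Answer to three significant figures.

With I = 0.6MR², the ratio k = I/(MR²) is 0.6.
Rolling without slipping gives ω = v/R, so the total kinetic energy is ½Mv² + ½Iω² = ½(1+k)Mv² = (4/5)Mv².
Energy conservation: Mgh = (4/5)Mv², so v = √(2gh/(1+k)) = √(2 × 9.8 × 4.6 / 1.6) ≈ 7.51 m/s.

v ≈ 7.51 m/s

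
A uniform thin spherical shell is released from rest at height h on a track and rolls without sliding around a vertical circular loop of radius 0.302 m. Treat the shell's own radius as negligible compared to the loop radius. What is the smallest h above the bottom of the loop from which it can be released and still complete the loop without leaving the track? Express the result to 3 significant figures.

Here I = (2/3)MR², so the shape factor k = I/(MR²) = 2/3.
At the top of the loop, the minimum-contact condition is Mg = Mv_top²/r, so v_top² = gr.
With ω = v/R, the kinetic energy at speed v is ½(1+k)Mv² = (5/6)Mv².
Energy conservation from release (height h) to the top (height 2r): Mgh = Mg(2r) + (5/6)M·gr.
Thus h_min = 2r + (1+k)r/2 = r(2 + 1.667/2) = 0.302 × 2.833 ≈ 0.856 m.

h_min ≈ 0.856 m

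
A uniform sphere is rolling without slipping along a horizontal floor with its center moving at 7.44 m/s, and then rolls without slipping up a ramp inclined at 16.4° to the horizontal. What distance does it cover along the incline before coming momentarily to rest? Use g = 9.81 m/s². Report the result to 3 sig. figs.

The moment of inertia is (2/5)MR², giving k ≡ I/(MR²) = 0.4.
Pure rolling means v = ωR; then KE = ½Mv² + ½I(v/R)² = ½(1+k)Mv² = (7/10)Mv².
Setting this equal to Mgh gives the vertical rise h = (1+k)v₀²/(2g) = 1.4×7.44²/(2×9.81) = 3.95 m.
Along the incline, d = h/sinθ = 3.95/sin16.4° ≈ 14.0 m.

d ≈ 14.0 m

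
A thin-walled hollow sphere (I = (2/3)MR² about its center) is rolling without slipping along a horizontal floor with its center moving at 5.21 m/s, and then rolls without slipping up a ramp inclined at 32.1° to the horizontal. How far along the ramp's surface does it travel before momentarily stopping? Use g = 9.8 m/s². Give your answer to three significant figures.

d ≈ 4.34 m

The moment of inertia is (2/3)MR², giving k ≡ I/(MR²) = 2/3.
Pure rolling means v = ωR; then KE = ½Mv² + ½I(v/R)² = ½(1+k)Mv² = (5/6)Mv².
Setting this equal to Mgh gives the vertical rise h = (1+k)v₀²/(2g) = 1.667×5.21²/(2×9.8) = 2.308 m.
The distance along the slope is d = h/sinθ = 2.308/sin32.1° ≈ 4.34 m.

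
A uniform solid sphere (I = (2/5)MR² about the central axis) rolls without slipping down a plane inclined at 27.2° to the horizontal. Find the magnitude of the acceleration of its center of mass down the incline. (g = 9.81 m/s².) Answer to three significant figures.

a ≈ 3.20 m/s²

Here I = (2/5)MR², so the shape factor k = I/(MR²) = 0.4.
Translational: Mg sinθ − f = Ma. Rotational about the CM: fR = Iα = kMRa, so f = kMa.
Eliminating f: Mg sinθ = (1+k)Ma, so a = g sinθ/(1+k) = 9.81 × sin27.2° / 1.4 ≈ 3.20 m/s².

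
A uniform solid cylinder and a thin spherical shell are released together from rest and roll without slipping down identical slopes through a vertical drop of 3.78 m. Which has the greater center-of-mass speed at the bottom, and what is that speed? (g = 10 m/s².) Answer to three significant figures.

For rolling without slipping, Mgh = ½(1+k)Mv² where k = I/(MR²), so v = √(2gh/(1+k)).
Uniform solid cylinder: k = 0.5, giving v = √(2×10×3.78/1.5) = 7.099 m/s.
Thin spherical shell: k = 2/3, giving v = √(2×10×3.78/1.667) = 6.735 m/s.
The smaller k wins: the uniform solid cylinder, at ≈ 7.10 m/s.

the uniform solid cylinder, at v ≈ 7.10 m/s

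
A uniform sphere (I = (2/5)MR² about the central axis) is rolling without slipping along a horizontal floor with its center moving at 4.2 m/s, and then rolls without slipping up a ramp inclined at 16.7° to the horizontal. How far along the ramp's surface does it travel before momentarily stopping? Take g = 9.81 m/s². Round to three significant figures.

For this body I = (2/5)MR², i.e. k = I/(MR²) = 0.4.
Since it rolls without slipping, ω = v/R and KE = ½Mv² + ½Iω² = ½(1+k)Mv² = (7/10)Mv².
Setting this equal to Mgh gives the vertical rise h = (1+k)v₀²/(2g) = 1.4×4.2²/(2×9.81) = 1.259 m.
The distance along the slope is d = h/sinθ = 1.259/sin16.7° ≈ 4.38 m.

d ≈ 4.38 m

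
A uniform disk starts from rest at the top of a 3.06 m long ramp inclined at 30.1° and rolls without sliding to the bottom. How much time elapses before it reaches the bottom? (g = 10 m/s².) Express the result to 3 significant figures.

For this body I = (1/2)MR², i.e. k = I/(MR²) = 0.5.
Newton's second law down the slope: Mg sinθ − f = Ma. The torque equation fR = Iα (with α = a/R) gives f = kMa.
Hence a = g sinθ/(1+k) = 10×sin30.1°/1.5 = 3.343 m/s².
Starting from rest, L = ½at², so t = √(2L/a) = √(2×3.06/3.343) ≈ 1.35 s.

t ≈ 1.35 s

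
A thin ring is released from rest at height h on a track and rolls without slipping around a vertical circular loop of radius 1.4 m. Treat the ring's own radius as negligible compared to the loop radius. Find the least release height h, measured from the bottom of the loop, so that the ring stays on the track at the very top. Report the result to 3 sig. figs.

h_min ≈ 4.20 m

For this body I = MR², i.e. k = I/(MR²) = 1.
At the top, contact is just lost when gravity alone supplies the centripetal force: Mg = Mv_top²/r, i.e. v_top² = gr.
With ω = v/R, the kinetic energy at speed v is ½(1+k)Mv² = Mv².
Energy conservation from release (height h) to the top (height 2r): Mgh = Mg(2r) + M·gr.
Thus h_min = 2r + (1+k)r/2 = r(2 + 2/2) = 1.4 × 3 ≈ 4.20 m.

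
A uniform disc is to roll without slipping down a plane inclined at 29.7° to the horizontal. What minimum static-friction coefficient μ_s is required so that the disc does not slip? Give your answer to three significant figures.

For this body I = (1/2)MR², i.e. k = I/(MR²) = 0.5.
Along the incline Mg sinθ − f = Ma, and torque about the center fR = Iα = kMR²(a/R) gives f = kMa.
These give a = g sinθ/(1+k) and the required friction f = kMg sinθ/(1+k).
The normal force is N = Mg cosθ, so μ_min = f/N = k tanθ/(1+k).
μ_min = 0.5 × tan29.7° / 1.5 ≈ 0.190.

μ_min ≈ 0.190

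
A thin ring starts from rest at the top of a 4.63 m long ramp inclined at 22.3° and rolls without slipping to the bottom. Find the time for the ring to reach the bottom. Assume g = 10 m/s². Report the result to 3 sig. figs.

With I = MR², the ratio k = I/(MR²) is 1.
Newton's second law down the slope: Mg sinθ − f = Ma. The torque equation fR = Iα (with α = a/R) gives f = kMa.
Hence a = g sinθ/(1+k) = 10×sin22.3°/2 = 1.897 m/s².
Starting from rest, L = ½at², so t = √(2L/a) = √(2×4.63/1.897) ≈ 2.21 s.

t ≈ 2.21 s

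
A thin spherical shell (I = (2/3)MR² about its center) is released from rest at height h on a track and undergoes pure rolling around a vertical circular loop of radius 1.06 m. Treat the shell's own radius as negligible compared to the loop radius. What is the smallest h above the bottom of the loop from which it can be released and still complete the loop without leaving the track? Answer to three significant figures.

Here I = (2/3)MR², so the shape factor k = I/(MR²) = 2/3.
At the top of the loop, the minimum-contact condition is Mg = Mv_top²/r, so v_top² = gr.
With ω = v/R, the kinetic energy at speed v is ½(1+k)Mv² = (5/6)Mv².
Energy conservation from release (height h) to the top (height 2r): Mgh = Mg(2r) + (5/6)M·gr.
Thus h_min = 2r + (1+k)r/2 = r(2 + 1.667/2) = 1.06 × 2.833 ≈ 3.00 m.

h_min ≈ 3.00 m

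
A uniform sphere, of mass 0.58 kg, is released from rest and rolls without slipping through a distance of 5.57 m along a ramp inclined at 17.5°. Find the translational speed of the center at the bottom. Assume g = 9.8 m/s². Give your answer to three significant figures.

v ≈ 4.84 m/s

The moment of inertia is (2/5)MR², giving k ≡ I/(MR²) = 0.4.
Rolling without slipping gives ω = v/R, so the total kinetic energy is ½Mv² + ½Iω² = ½(1+k)Mv² = (7/10)Mv².
The vertical drop is h = L sinθ = 5.57 × sin17.5° = 1.675 m.
Energy conservation: Mgh = (7/10)Mv², so v = √(2gh/(1+k)) = √(2 × 9.8 × 1.675 / 1.4) ≈ 4.84 m/s.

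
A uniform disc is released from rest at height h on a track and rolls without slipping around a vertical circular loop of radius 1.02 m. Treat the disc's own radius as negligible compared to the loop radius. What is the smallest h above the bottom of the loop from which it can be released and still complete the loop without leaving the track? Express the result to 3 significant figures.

Here I = (1/2)MR², so the shape factor k = I/(MR²) = 0.5.
At the top, contact is just lost when gravity alone supplies the centripetal force: Mg = Mv_top²/r, i.e. v_top² = gr.
With ω = v/R, the kinetic energy at speed v is ½(1+k)Mv² = (3/4)Mv².
Energy conservation from release (height h) to the top (height 2r): Mgh = Mg(2r) + (3/4)M·gr.
Thus h_min = 2r + (1+k)r/2 = r(2 + 1.5/2) = 1.02 × 2.75 ≈ 2.81 m.

h_min ≈ 2.81 m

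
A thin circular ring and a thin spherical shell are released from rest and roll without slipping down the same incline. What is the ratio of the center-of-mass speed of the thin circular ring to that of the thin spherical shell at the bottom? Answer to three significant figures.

Each satisfies Mgh = ½(1+k)Mv² with k = I/(MR²), so v ∝ 1/√(1+k).
For the thin circular ring k = 1; for the thin spherical shell k = 2/3.
v₁/v₂ = √((1+k₂)/(1+k₁)) = √(1.667/2) ≈ 0.913.

v_ratio ≈ 0.913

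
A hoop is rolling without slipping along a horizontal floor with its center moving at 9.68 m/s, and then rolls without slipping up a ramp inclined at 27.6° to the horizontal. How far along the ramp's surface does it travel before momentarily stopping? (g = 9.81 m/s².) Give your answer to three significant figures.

Here I = MR², so the shape factor k = I/(MR²) = 1.
Rolling without slipping gives ω = v/R, so the total kinetic energy is ½Mv² + ½Iω² = ½(1+k)Mv² = Mv².
Setting this equal to Mgh gives the vertical rise h = (1+k)v₀²/(2g) = 2×9.68²/(2×9.81) = 9.552 m.
The distance along the slope is d = h/sinθ = 9.552/sin27.6° ≈ 20.6 m.

d ≈ 20.6 m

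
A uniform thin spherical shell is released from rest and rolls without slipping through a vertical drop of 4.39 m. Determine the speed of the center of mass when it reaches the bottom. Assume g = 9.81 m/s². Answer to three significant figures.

For this body I = (2/3)MR², i.e. k = I/(MR²) = 2/3.
Rolling without slipping gives ω = v/R, so the total kinetic energy is ½Mv² + ½Iω² = ½(1+k)Mv² = (5/6)Mv².
Setting Mgh = (5/6)Mv² gives v = √(2gh/(1+k)) = √(2·9.81·4.39/1.667) ≈ 7.19 m/s.

v ≈ 7.19 m/s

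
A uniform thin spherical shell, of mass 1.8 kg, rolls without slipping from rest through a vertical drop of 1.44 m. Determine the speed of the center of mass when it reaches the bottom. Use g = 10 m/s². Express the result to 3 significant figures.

v ≈ 4.16 m/s

For this body I = (2/3)MR², i.e. k = I/(MR²) = 2/3.
Pure rolling means v = ωR; then KE = ½Mv² + ½I(v/R)² = ½(1+k)Mv² = (5/6)Mv².
Setting Mgh = (5/6)Mv² gives v = √(2gh/(1+k)) = √(2·10·1.44/1.667) ≈ 4.16 m/s.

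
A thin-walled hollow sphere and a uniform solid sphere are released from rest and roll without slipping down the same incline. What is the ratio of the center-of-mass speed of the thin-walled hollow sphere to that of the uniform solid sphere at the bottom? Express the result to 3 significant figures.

v_ratio ≈ 0.917

Each satisfies Mgh = ½(1+k)Mv² with k = I/(MR²), so v ∝ 1/√(1+k).
For the thin-walled hollow sphere k = 2/3; for the uniform solid sphere k = 0.4.
v₁/v₂ = √((1+k₂)/(1+k₁)) = √(1.4/1.667) ≈ 0.917.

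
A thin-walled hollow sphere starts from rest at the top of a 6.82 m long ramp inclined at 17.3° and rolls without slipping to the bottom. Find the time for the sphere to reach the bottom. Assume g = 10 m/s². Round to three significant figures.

Here I = (2/3)MR², so the shape factor k = I/(MR²) = 2/3.
Translational: Mg sinθ − f = Ma. Rotational about the CM: fR = Iα = kMRa, so f = kMa.
Hence a = g sinθ/(1+k) = 10×sin17.3°/1.667 = 1.784 m/s².
Starting from rest, L = ½at², so t = √(2L/a) = √(2×6.82/1.784) ≈ 2.76 s.

t ≈ 2.76 s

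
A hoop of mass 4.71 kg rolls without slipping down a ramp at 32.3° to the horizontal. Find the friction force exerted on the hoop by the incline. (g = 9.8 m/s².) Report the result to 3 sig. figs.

f ≈ 12.3 N

For this body I = MR², i.e. k = I/(MR²) = 1.
Newton's second law down the slope: Mg sinθ − f = Ma. The torque equation fR = Iα (with α = a/R) gives f = kMa.
Combining, a = g sinθ/(1+k) and f = kMa = kMg sinθ/(1+k).
f = 1 × 4.71 × 9.8 × sin32.3° / 2 ≈ 12.3 N.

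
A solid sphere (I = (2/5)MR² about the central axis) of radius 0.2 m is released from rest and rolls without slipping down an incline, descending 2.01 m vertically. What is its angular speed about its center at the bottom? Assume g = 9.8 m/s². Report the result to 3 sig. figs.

With I = (2/5)MR², the ratio k = I/(MR²) is 0.4.
Rolling without slipping gives ω = v/R, so the total kinetic energy is ½Mv² + ½Iω² = ½(1+k)Mv² = (7/10)Mv².
Energy conservation Mgh = ½(1+k)Mv² gives v = √(2gh/(1+k)) = √(2 × 9.8 × 2.01 / 1.4) = 5.305 m/s.
Then ω = v/R = 5.305 / 0.2 ≈ 26.5 rad/s.

ω ≈ 26.5 rad/s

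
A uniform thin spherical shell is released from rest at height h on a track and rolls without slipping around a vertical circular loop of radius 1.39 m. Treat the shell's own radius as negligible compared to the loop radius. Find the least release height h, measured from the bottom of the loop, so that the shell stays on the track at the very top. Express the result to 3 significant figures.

h_min ≈ 3.94 m

Here I = (2/3)MR², so the shape factor k = I/(MR²) = 2/3.
At the top of the loop, the minimum-contact condition is Mg = Mv_top²/r, so v_top² = gr.
With ω = v/R, the kinetic energy at speed v is ½(1+k)Mv² = (5/6)Mv².
Energy conservation from release (height h) to the top (height 2r): Mgh = Mg(2r) + (5/6)M·gr.
Thus h_min = 2r + (1+k)r/2 = r(2 + 1.667/2) = 1.39 × 2.833 ≈ 3.94 m.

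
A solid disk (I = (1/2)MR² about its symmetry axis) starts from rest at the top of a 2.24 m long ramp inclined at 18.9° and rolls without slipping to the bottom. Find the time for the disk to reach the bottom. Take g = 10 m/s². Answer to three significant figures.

t ≈ 1.44 s

With I = (1/2)MR², the ratio k = I/(MR²) is 0.5.
Translational: Mg sinθ − f = Ma. Rotational about the CM: fR = Iα = kMRa, so f = kMa.
Hence a = g sinθ/(1+k) = 10×sin18.9°/1.5 = 2.159 m/s².
With constant a from rest, t = √(2L/a) = √(2·2.24/2.159) ≈ 1.44 s.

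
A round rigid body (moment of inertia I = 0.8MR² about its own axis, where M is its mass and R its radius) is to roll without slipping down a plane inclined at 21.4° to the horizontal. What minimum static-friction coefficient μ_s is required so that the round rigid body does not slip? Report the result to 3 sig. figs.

μ_min ≈ 0.174

The moment of inertia is 0.8MR², giving k ≡ I/(MR²) = 0.8.
Newton's second law down the slope: Mg sinθ − f = Ma. The torque equation fR = Iα (with α = a/R) gives f = kMa.
These give a = g sinθ/(1+k) and the required friction f = kMg sinθ/(1+k).
The normal force is N = Mg cosθ, so μ_min = f/N = k tanθ/(1+k).
μ_min = 0.8 × tan21.4° / 1.8 ≈ 0.174.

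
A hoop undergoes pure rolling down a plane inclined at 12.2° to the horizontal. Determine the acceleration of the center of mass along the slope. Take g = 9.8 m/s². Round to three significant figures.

a ≈ 1.04 m/s²

The moment of inertia is MR², giving k ≡ I/(MR²) = 1.
Translational: Mg sinθ − f = Ma. Rotational about the CM: fR = Iα = kMRa, so f = kMa.
Eliminating f: Mg sinθ = (1+k)Ma, so a = g sinθ/(1+k) = 9.8 × sin12.2° / 2 ≈ 1.04 m/s².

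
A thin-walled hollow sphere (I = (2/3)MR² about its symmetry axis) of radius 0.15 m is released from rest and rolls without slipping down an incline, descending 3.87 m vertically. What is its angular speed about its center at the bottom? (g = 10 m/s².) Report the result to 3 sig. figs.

ω ≈ 45.4 rad/s

Here I = (2/3)MR², so the shape factor k = I/(MR²) = 2/3.
Pure rolling means v = ωR; then KE = ½Mv² + ½I(v/R)² = ½(1+k)Mv² = (5/6)Mv².
Energy conservation Mgh = ½(1+k)Mv² gives v = √(2gh/(1+k)) = √(2 × 10 × 3.87 / 1.667) = 6.815 m/s.
Then ω = v/R = 6.815 / 0.15 ≈ 45.4 rad/s.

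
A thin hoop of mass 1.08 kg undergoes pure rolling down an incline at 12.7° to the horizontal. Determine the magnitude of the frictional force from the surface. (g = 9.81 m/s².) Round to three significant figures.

Here I = MR², so the shape factor k = I/(MR²) = 1.
Along the incline Mg sinθ − f = Ma, and torque about the center fR = Iα = kMR²(a/R) gives f = kMa.
Combining, a = g sinθ/(1+k) and f = kMa = kMg sinθ/(1+k).
f = 1 × 1.08 × 9.81 × sin12.7° / 2 ≈ 1.16 N.

f ≈ 1.16 N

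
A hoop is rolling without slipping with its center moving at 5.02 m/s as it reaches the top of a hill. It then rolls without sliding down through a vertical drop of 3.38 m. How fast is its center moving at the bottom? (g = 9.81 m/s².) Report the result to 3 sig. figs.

Here I = MR², so the shape factor k = I/(MR²) = 1.
Rolling without slipping gives ω = v/R, so the total kinetic energy is ½Mv² + ½Iω² = ½(1+k)Mv² = Mv².
Energy conservation: Mv₀² + Mgh = Mv², so v² = v₀² + 2gh/(1+k).
v = √(5.02² + 2×9.81×3.38/2) = √58.36 ≈ 7.64 m/s.

v ≈ 7.64 m/s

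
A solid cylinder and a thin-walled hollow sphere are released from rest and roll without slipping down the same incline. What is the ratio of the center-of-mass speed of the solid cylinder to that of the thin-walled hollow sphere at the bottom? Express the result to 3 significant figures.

v_ratio ≈ 1.05

Each satisfies Mgh = ½(1+k)Mv² with k = I/(MR²), so v ∝ 1/√(1+k).
For the solid cylinder k = 0.5; for the thin-walled hollow sphere k = 2/3.
v₁/v₂ = √((1+k₂)/(1+k₁)) = √(1.667/1.5) ≈ 1.05.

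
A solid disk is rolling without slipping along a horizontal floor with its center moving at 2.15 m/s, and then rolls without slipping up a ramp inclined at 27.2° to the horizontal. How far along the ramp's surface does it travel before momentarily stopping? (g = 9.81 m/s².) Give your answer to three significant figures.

With I = (1/2)MR², the ratio k = I/(MR²) is 0.5.
The rolling condition ω = v/R makes the rotational term ½I(v/R)² = ½kMv², so KE_total = ½(1+k)Mv² = (3/4)Mv².
Setting this equal to Mgh gives the vertical rise h = (1+k)v₀²/(2g) = 1.5×2.15²/(2×9.81) = 0.3534 m.
The distance along the slope is d = h/sinθ = 0.3534/sin27.2° ≈ 0.773 m.

d ≈ 0.773 m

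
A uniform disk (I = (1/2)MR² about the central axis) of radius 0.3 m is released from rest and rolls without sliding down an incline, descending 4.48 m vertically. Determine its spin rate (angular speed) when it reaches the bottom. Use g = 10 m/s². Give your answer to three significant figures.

The moment of inertia is (1/2)MR², giving k ≡ I/(MR²) = 0.5.
Pure rolling means v = ωR; then KE = ½Mv² + ½I(v/R)² = ½(1+k)Mv² = (3/4)Mv².
Energy conservation Mgh = ½(1+k)Mv² gives v = √(2gh/(1+k)) = √(2 × 10 × 4.48 / 1.5) = 7.729 m/s.
Then ω = v/R = 7.729 / 0.3 ≈ 25.8 rad/s.

ω ≈ 25.8 rad/s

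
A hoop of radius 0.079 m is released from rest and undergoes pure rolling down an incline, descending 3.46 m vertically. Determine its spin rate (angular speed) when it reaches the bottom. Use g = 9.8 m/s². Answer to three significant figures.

ω ≈ 73.7 rad/s

The moment of inertia is MR², giving k ≡ I/(MR²) = 1.
The rolling condition ω = v/R makes the rotational term ½I(v/R)² = ½kMv², so KE_total = ½(1+k)Mv² = Mv².
Energy conservation Mgh = ½(1+k)Mv² gives v = √(2gh/(1+k)) = √(2 × 9.8 × 3.46 / 2) = 5.823 m/s.
The angular speed follows from ω = v/R = 5.823/0.079 ≈ 73.7 rad/s.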